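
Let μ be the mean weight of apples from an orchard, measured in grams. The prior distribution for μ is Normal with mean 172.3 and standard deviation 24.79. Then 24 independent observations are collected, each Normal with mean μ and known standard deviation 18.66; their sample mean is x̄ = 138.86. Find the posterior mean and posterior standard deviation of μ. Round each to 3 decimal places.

Posterior mean ≈ 139.631; posterior SD ≈ 3.765

With known σ, the Normal prior is conjugate. Weight on the data is w = (n/σ²)/(n/σ² + 1/τ₀²) = 0.0689268/(0.0689268+0.00162722) = 0.97694.
Posterior mean = w·x̄ + (1−w)·μ₀ = 0.97694·138.86 + 0.023064·172.3 = 139.631. Posterior variance = 1/(0.0689268+0.00162722) = 14.1735, so SD = 3.765.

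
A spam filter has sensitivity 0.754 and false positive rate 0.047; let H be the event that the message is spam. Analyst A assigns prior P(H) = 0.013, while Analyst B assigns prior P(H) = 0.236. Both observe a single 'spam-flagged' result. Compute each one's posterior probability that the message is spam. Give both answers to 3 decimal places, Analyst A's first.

Analyst A: 0.174; Analyst B: 0.832

The likelihood ratio for a 'spam-flagged' result is 0.754/0.047 = 16.043.
Analyst A: prior odds 0.013/0.987 = 0.013171; posterior odds 0.21130; posterior probability 0.174.
Analyst B: prior odds 0.236/0.764 = 0.30890; posterior odds 4.9556; posterior probability 0.832.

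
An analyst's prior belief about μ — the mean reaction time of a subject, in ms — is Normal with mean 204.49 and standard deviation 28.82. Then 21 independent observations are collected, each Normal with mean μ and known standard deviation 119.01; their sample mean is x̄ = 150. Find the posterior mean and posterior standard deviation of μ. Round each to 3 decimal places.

With known σ, the Normal prior is conjugate. Weight on the data is w = (n/σ²)/(n/σ² + 1/τ₀²) = 0.00148270/(0.00148270+0.00120396) = 0.55187.
Posterior mean = w·x̄ + (1−w)·μ₀ = 0.55187·150 + 0.44813·204.49 = 174.418. Posterior variance = 1/(0.00148270+0.00120396) = 372.210, so SD = 19.293.

Posterior mean ≈ 174.418; posterior SD ≈ 19.293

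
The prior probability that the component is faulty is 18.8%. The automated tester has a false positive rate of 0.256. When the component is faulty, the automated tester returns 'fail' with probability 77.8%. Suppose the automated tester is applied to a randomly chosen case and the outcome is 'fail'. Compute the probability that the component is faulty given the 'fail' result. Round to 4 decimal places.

P(H | E) ≈ 0.4130

Let H be the event that the component is faulty. P(H) = 0.188, so P(¬H) = 0.812. With E the 'fail' result, P(E|H) = 0.778 and P(E|¬H) = 0.256.
P(E) = 0.778·0.188 + 0.256·0.812 = 0.14626 + 0.20787 = 0.35414.
By Bayes' theorem, P(H|E) = 0.14626 / 0.35414 = 0.4130.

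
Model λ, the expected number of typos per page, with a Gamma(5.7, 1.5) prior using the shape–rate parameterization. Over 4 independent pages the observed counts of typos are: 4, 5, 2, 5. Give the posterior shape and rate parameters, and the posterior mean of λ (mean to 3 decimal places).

Total count ∑xᵢ = 16 over n = 4 pages.
Gamma is conjugate to the Poisson likelihood: posterior is Gamma(shape = 5.7+16 = 21.7, rate = 1.5+4 = 5.5).
Posterior mean = shape/rate = 21.7/5.5 = 3.945.

Posterior: Gamma(shape=21.7, rate=5.5); mean ≈ 3.945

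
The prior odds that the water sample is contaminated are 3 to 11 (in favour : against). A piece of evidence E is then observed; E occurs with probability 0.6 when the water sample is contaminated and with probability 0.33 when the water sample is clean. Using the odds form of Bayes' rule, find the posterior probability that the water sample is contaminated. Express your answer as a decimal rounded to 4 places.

Posterior probability ≈ 0.3315

Prior odds = 3/11 = 0.27273. In log-odds, ln(0.27273) = -1.2993.
Add log likelihood ratio: ln(1.8182) = 0.59784.
Posterior log-odds = -0.70145, so posterior odds = exp(-0.70145) = 0.49587. Converting, P(H|E) = 0.49587/1.4959 = 0.3315.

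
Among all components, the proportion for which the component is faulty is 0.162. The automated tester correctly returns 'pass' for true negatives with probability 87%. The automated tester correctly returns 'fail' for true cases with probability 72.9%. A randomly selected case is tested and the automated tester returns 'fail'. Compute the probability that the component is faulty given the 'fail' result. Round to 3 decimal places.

Write H for 'the component is faulty'. Prior odds H:¬H = 0.162/0.838 = 0.19332. For the 'fail' outcome, the likelihood ratio is 0.729/0.13 = 5.6077.
Posterior odds = 0.19332 × 5.6077 = 1.0841, so P(H|E) = 1.0841/(1+1.0841) = 0.520.

P(H | E) ≈ 0.520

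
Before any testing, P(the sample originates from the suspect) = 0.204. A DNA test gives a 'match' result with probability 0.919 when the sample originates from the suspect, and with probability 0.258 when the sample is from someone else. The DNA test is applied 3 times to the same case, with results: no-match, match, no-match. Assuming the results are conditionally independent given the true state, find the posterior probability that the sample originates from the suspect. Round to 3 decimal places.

Let H be the event that the sample originates from the suspect; start with P(H) = 0.204. P('match'|H) = 0.919, P('match'|¬H) = 0.258.
Update on result 1 ('no-match'): P(H) ← 0.081·0.2040 / (0.081·0.2040 + 0.742·0.7960) = 0.016524/0.60716 = 0.0272.
Update on result 2 ('match'): P(H) ← 0.919·0.0272 / (0.919·0.0272 + 0.258·0.9728) = 0.025011/0.27599 = 0.0906.
Update on result 3 ('no-match'): P(H) ← 0.081·0.0906 / (0.081·0.0906 + 0.742·0.9094) = 0.0073405/0.68210 = 0.0108.

Posterior P(H) ≈ 0.011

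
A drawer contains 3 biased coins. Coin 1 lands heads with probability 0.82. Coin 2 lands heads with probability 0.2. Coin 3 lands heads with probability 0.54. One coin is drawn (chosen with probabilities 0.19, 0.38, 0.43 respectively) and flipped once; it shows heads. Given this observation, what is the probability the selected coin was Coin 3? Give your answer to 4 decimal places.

P(heads|C1) = 0.82; P(heads|C2) = 0.2; P(heads|C3) = 0.54.
Prior × likelihood for each source: 0.19·0.82=0.1558, 0.38·0.2=0.07600, 0.43·0.54=0.2322. Summing gives P(heads) = 0.46400.
P(Coin 3 | heads) = 0.2322 / 0.46400 = 0.5004.

Posterior probability ≈ 0.5004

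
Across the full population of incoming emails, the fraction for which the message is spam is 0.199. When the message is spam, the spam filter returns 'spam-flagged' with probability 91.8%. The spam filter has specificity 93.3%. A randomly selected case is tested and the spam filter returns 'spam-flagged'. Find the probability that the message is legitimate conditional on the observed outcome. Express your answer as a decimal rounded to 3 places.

P(¬H | E) ≈ 0.227

Write H for 'the message is spam'. Prior odds H:¬H = 0.199/0.801 = 0.24844. For the 'spam-flagged' outcome, the likelihood ratio is 0.918/0.067 = 13.701.
Posterior odds = 0.24844 × 13.701 = 3.4040, so P(H|E) = 3.4040/(1+3.4040) = 0.773. Then P(¬H|E) = 1 − 0.773 = 0.227.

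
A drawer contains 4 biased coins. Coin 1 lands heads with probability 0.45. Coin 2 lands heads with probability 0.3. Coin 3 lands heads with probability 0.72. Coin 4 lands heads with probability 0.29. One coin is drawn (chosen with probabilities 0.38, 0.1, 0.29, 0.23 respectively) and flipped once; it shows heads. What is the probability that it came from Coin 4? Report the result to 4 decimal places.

Posterior probability ≈ 0.1400

Tabulate prior·likelihood by source: [1] prior 0.38, lik 0.45, product 0.1710; [2] prior 0.1, lik 0.3, product 0.03000; [3] prior 0.29, lik 0.72, product 0.2088; [4] prior 0.23, lik 0.29, product 0.06670.
Normalizing constant = 0.47650; the posterior for Coin 4 is its product over the sum, 0.06670/0.47650 = 0.1400.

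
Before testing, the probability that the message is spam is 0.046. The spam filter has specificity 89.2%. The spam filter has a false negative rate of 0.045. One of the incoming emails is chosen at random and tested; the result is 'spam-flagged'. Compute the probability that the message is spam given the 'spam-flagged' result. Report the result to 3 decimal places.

Write H for 'the message is spam'. Prior odds H:¬H = 0.046/0.954 = 0.048218. For the 'spam-flagged' outcome, the likelihood ratio is 0.955/0.108 = 8.8426.
Posterior odds = 0.048218 × 8.8426 = 0.42637, so P(H|E) = 0.42637/(1+0.42637) = 0.299.

P(H | E) ≈ 0.299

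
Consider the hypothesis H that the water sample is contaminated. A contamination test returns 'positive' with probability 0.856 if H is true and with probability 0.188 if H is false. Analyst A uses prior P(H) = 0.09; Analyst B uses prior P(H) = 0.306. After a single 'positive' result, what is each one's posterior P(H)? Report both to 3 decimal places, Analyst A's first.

Analyst A: 0.310; Analyst B: 0.668

P('+'|H) = 0.856, P('+'|¬H) = 0.188.
Analyst A: numerator 0.856·0.09 = 0.077040; evidence = 0.077040+0.188·0.91 = 0.24812; posterior = 0.310.
Analyst B: numerator 0.856·0.306 = 0.26194; evidence = 0.26194+0.188·0.694 = 0.39241; posterior = 0.668.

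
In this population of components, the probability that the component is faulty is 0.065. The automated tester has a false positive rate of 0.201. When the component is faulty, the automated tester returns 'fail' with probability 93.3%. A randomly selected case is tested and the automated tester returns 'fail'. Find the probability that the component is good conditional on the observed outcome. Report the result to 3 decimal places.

P(¬H | E) ≈ 0.756

Write H for 'the component is faulty'. Prior odds H:¬H = 0.065/0.935 = 0.069519. For the 'fail' outcome, the likelihood ratio is 0.933/0.201 = 4.6418.
Posterior odds = 0.069519 × 4.6418 = 0.32269, so P(H|E) = 0.32269/(1+0.32269) = 0.244. Then P(¬H|E) = 1 − 0.244 = 0.756.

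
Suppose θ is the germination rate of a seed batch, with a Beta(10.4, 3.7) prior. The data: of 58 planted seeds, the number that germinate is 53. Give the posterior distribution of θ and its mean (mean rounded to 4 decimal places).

The binomial likelihood is conjugate to the Beta prior: with 53 successes and 5 failures, the posterior is Beta(10.4+53, 3.7+5) = Beta(63.4, 8.7).
Posterior mean = α/(α+β) = 63.4/72.1 = 0.8793.

Posterior: Beta(63.4, 8.7); mean ≈ 0.8793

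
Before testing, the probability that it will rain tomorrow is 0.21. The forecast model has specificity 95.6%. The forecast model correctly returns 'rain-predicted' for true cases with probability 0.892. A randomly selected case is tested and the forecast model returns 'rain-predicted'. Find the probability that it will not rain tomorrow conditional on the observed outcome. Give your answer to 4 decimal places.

P(¬H | E) ≈ 0.1565

Write H for 'it will rain tomorrow'. Prior odds H:¬H = 0.21/0.79 = 0.26582. For the 'rain-predicted' outcome, the likelihood ratio is 0.892/0.044 = 20.273.
Posterior odds = 0.26582 × 20.273 = 5.3890, so P(H|E) = 5.3890/(1+5.3890) = 0.8435. Then P(¬H|E) = 1 − 0.8435 = 0.1565.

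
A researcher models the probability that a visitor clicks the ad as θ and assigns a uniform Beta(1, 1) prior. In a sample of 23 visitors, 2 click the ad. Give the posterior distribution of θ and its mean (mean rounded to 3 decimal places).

Posterior: Beta(3, 22); mean ≈ 0.120

The binomial likelihood is conjugate to the Beta prior: with 2 successes and 21 failures, the posterior is Beta(1+2, 1+21) = Beta(3, 22).
E[θ | data] = 3/(3+22) = 0.120.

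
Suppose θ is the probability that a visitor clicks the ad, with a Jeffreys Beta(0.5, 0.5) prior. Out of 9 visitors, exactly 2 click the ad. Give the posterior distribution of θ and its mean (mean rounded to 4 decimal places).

Posterior: Beta(2.5, 7.5); mean ≈ 0.2500

The binomial likelihood is conjugate to the Beta prior: with 2 successes and 7 failures, the posterior is Beta(0.5+2, 0.5+7) = Beta(2.5, 7.5).
Posterior mean = α/(α+β) = 2.5/10 = 0.2500.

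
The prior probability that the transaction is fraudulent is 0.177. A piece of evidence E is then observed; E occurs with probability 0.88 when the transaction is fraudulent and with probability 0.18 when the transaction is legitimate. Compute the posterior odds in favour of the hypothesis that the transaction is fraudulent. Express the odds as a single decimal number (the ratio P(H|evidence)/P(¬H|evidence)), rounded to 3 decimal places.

Prior odds = 0.177/(1−0.177) = 0.21507.
Likelihood ratio for E = 0.88/0.18 = 4.8889.
Posterior odds = prior odds × LR = 1.0514.

Posterior odds ≈ 1.051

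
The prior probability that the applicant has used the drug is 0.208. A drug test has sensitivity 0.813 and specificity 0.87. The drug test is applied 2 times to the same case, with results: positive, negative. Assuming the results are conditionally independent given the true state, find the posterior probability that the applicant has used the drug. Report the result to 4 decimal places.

With H the event that the applicant has used the drug, the joint likelihood of the observed sequence is P(data|H) = 0.813·0.187 = 0.15203 and P(data|¬H) = 0.13·0.87 = 0.11310.
Bayes: P(H|data) = 0.208·0.15203 / (0.208·0.15203 + 0.792·0.11310) = 0.031622/0.12120 = 0.2609.

Posterior P(H) ≈ 0.2609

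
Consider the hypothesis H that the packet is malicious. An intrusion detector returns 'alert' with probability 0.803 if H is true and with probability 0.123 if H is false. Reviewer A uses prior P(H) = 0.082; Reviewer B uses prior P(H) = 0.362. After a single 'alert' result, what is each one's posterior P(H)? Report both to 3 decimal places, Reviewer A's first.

P('+'|H) = 0.803, P('+'|¬H) = 0.123.
Reviewer A: numerator 0.803·0.082 = 0.065846; evidence = 0.065846+0.123·0.918 = 0.17876; posterior = 0.368.
Reviewer B: numerator 0.803·0.362 = 0.29069; evidence = 0.29069+0.123·0.638 = 0.36916; posterior = 0.787.

Reviewer A: 0.368; Reviewer B: 0.787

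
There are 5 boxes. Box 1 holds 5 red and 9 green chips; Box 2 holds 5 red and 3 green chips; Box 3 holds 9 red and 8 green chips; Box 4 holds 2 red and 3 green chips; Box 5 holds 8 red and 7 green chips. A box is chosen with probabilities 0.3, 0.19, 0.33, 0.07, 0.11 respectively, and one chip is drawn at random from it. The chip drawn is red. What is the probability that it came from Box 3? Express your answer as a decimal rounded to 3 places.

Tabulate prior·likelihood by source: [1] prior 0.3, lik 0.3571, product 0.1071; [2] prior 0.19, lik 0.625, product 0.1187; [3] prior 0.33, lik 0.5294, product 0.1747; [4] prior 0.07, lik 0.4, product 0.02800; [5] prior 0.11, lik 0.5333, product 0.05867.
Normalizing constant = 0.48727; the posterior for Box 3 is its product over the sum, 0.1747/0.48727 = 0.359.

Posterior probability ≈ 0.359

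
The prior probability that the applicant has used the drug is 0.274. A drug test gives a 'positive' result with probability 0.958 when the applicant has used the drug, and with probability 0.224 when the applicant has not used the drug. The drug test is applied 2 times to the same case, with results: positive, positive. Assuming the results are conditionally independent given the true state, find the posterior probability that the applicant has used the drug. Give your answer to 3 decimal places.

Let H be the event that the applicant has used the drug; start with P(H) = 0.274. P('positive'|H) = 0.958, P('positive'|¬H) = 0.224.
Update on result 1 ('positive'): P(H) ← 0.958·0.2740 / (0.958·0.2740 + 0.224·0.7260) = 0.26249/0.42512 = 0.6175.
Update on result 2 ('positive'): P(H) ← 0.958·0.6175 / (0.958·0.6175 + 0.224·0.3825) = 0.59153/0.67722 = 0.8735.

Posterior P(H) ≈ 0.873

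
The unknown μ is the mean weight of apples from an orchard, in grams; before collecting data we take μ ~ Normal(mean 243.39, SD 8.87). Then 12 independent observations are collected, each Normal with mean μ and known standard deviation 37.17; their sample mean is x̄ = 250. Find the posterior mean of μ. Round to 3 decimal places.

Posterior mean ≈ 246.073

With known σ, the Normal prior is conjugate. Weight on the data is w = (n/σ²)/(n/σ² + 1/τ₀²) = 0.00868553/(0.00868553+0.0127102) = 0.40595.
Posterior mean = w·x̄ + (1−w)·μ₀ = 0.40595·250 + 0.59405·243.39 = 246.073.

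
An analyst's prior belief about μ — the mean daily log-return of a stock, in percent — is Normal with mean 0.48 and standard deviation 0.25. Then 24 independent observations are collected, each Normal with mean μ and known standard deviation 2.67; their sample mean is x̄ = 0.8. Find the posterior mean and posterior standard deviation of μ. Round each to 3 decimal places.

Prior precision 1/τ₀² = 1/0.25² = 16.0000; data precision n/σ² = 24/2.67² = 3.36658.
Posterior precision = 16.0000 + 3.36658 = 19.3666, giving posterior SD = 1/√19.3666 = 0.227.
Posterior mean = (16.0000·0.48 + 3.36658·0.8) / 19.3666 = 0.536.

Posterior mean ≈ 0.536; posterior SD ≈ 0.227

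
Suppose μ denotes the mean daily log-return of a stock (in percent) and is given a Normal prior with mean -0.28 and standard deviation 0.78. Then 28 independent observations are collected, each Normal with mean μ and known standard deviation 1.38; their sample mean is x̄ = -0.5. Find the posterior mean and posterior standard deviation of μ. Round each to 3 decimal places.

Posterior mean ≈ -0.478; posterior SD ≈ 0.247

Prior precision 1/τ₀² = 1/0.78² = 1.64366; data precision n/σ² = 28/1.38² = 14.7028.
Posterior precision = 1.64366 + 14.7028 = 16.3464, giving posterior SD = 1/√16.3464 = 0.247.
Posterior mean = (1.64366·-0.28 + 14.7028·-0.5) / 16.3464 = -0.478.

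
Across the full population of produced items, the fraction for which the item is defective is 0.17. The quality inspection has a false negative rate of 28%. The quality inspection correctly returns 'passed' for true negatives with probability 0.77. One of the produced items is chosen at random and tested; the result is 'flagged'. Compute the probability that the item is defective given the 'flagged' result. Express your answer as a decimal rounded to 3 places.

P(H | E) ≈ 0.391

Write H for 'the item is defective'. Prior odds H:¬H = 0.17/0.83 = 0.20482. For the 'flagged' outcome, the likelihood ratio is 0.72/0.23 = 3.1304.
Posterior odds = 0.20482 × 3.1304 = 0.64117, so P(H|E) = 0.64117/(1+0.64117) = 0.391.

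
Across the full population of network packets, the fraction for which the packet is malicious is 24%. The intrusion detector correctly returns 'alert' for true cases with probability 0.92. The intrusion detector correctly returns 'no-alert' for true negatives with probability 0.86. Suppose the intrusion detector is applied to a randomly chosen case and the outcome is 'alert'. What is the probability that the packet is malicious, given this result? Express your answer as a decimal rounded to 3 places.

Let H be the event that the packet is malicious. P(H) = 0.24, so P(¬H) = 0.76. With E the 'alert' result, P(E|H) = 0.92 and P(E|¬H) = 0.14.
P(E) = 0.92·0.24 + 0.14·0.76 = 0.22080 + 0.10640 = 0.32720.
By Bayes' theorem, P(H|E) = 0.22080 / 0.32720 = 0.675.

P(H | E) ≈ 0.675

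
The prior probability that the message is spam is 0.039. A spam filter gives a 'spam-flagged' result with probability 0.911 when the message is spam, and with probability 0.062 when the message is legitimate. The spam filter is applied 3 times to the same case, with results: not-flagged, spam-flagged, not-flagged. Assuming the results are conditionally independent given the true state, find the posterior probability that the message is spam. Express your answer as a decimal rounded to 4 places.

Let H be the event that the message is spam; start with P(H) = 0.039. P('spam-flagged'|H) = 0.911, P('spam-flagged'|¬H) = 0.062.
Update on result 1 ('not-flagged'): P(H) ← 0.089·0.0390 / (0.089·0.0390 + 0.938·0.9610) = 0.0034710/0.90489 = 0.0038.
Update on result 2 ('spam-flagged'): P(H) ← 0.911·0.0038 / (0.911·0.0038 + 0.062·0.9962) = 0.0034944/0.065257 = 0.0535.
Update on result 3 ('not-flagged'): P(H) ← 0.089·0.0535 / (0.089·0.0535 + 0.938·0.9465) = 0.0047659/0.89254 = 0.0053.

Posterior P(H) ≈ 0.0053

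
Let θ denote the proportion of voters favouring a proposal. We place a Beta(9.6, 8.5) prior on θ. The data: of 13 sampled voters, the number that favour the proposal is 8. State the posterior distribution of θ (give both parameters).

Observing 8 successes and 5 failures updates Beta(9.6, 8.5) by adding the success and failure counts to the two shape parameters: α = 9.6+8 = 17.6, β = 8.5+5 = 13.5.

Posterior: Beta(17.6, 13.5)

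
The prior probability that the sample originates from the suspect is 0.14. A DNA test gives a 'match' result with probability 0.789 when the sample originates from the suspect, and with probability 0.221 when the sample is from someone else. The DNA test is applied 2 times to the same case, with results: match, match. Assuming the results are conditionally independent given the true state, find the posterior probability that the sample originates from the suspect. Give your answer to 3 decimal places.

Posterior P(H) ≈ 0.675

Let H be the event that the sample originates from the suspect; start with P(H) = 0.14. P('match'|H) = 0.789, P('match'|¬H) = 0.221.
Update on result 1 ('match'): P(H) ← 0.789·0.1400 / (0.789·0.1400 + 0.221·0.8600) = 0.11046/0.30052 = 0.3676.
Update on result 2 ('match'): P(H) ← 0.789·0.3676 / (0.789·0.3676 + 0.221·0.6324) = 0.29001/0.42978 = 0.6748.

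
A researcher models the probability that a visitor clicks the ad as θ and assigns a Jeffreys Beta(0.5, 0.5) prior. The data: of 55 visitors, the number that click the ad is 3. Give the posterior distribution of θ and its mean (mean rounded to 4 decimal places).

Posterior: Beta(3.5, 52.5); mean ≈ 0.0625

Observing 3 successes and 52 failures updates Beta(0.5, 0.5) by adding the success and failure counts to the two shape parameters: α = 0.5+3 = 3.5, β = 0.5+52 = 52.5.
Posterior mean = α/(α+β) = 3.5/56 = 0.0625.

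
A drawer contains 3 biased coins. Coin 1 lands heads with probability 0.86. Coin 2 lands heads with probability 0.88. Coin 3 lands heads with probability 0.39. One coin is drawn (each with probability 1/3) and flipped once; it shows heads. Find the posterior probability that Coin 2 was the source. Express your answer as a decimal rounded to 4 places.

P(heads|C1) = 0.86; P(heads|C2) = 0.88; P(heads|C3) = 0.39.
Prior × likelihood for each source: 0.333333·0.86=0.2867, 0.333333·0.88=0.2933, 0.333333·0.39=0.1300. Summing gives P(heads) = 0.71000.
P(Coin 2 | heads) = 0.2933 / 0.71000 = 0.4131.

Posterior probability ≈ 0.4131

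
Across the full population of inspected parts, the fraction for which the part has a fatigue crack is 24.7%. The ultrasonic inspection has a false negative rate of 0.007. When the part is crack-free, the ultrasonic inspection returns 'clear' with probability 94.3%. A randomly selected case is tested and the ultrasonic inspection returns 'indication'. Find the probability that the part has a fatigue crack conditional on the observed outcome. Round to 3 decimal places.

P(H | E) ≈ 0.851

Write H for 'the part has a fatigue crack'. Prior odds H:¬H = 0.247/0.753 = 0.32802. For the 'indication' outcome, the likelihood ratio is 0.993/0.057 = 17.421.
Posterior odds = 0.32802 × 17.421 = 5.7145, so P(H|E) = 5.7145/(1+5.7145) = 0.851.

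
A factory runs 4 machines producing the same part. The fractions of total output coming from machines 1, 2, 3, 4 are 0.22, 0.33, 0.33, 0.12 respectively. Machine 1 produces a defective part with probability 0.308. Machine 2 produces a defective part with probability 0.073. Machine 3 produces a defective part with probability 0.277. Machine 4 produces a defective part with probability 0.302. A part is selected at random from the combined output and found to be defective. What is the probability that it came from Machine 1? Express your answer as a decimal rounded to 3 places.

Posterior probability ≈ 0.309

P(defective|M1) = 0.308; P(defective|M2) = 0.073; P(defective|M3) = 0.277; P(defective|M4) = 0.302.
Prior × likelihood for each source: 0.22·0.308=0.06776, 0.33·0.073=0.02409, 0.33·0.277=0.09141, 0.12·0.302=0.03624. Summing gives P(defective) = 0.21950.
P(Machine 1 | defective) = 0.06776 / 0.21950 = 0.309.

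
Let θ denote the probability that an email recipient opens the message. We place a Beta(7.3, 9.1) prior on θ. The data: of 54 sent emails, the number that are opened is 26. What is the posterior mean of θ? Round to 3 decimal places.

Posterior mean ≈ 0.473

Observing 26 successes and 28 failures updates Beta(7.3, 9.1) by adding the success and failure counts to the two shape parameters: α = 7.3+26 = 33.3, β = 9.1+28 = 37.1.
E[θ | data] = 33.3/(33.3+37.1) = 0.473.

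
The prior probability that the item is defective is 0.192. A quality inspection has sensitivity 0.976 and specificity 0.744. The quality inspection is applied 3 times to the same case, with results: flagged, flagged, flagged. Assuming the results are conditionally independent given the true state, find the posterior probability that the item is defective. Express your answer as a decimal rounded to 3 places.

Posterior P(H) ≈ 0.929

With H the event that the item is defective, the joint likelihood of the observed sequence is P(data|H) = 0.976·0.976·0.976 = 0.92971 and P(data|¬H) = 0.256·0.256·0.256 = 0.016777.
Bayes: P(H|data) = 0.192·0.92971 / (0.192·0.92971 + 0.808·0.016777) = 0.17851/0.19206 = 0.9294.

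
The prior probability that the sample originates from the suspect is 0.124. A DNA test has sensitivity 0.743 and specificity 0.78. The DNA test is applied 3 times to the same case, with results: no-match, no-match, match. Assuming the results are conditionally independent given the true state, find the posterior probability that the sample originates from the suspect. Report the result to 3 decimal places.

Let H be the event that the sample originates from the suspect; start with P(H) = 0.124. P('match'|H) = 0.743, P('match'|¬H) = 0.22.
Update on result 1 ('no-match'): P(H) ← 0.257·0.1240 / (0.257·0.1240 + 0.78·0.8760) = 0.031868/0.71515 = 0.0446.
Update on result 2 ('no-match'): P(H) ← 0.257·0.0446 / (0.257·0.0446 + 0.78·0.9554) = 0.011452/0.75669 = 0.0151.
Update on result 3 ('match'): P(H) ← 0.743·0.0151 / (0.743·0.0151 + 0.22·0.9849) = 0.011245/0.22792 = 0.0493.

Posterior P(H) ≈ 0.049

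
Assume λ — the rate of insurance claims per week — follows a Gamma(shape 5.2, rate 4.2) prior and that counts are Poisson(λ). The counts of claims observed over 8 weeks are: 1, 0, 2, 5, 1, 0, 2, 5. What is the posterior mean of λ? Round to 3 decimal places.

The Poisson likelihood adds the total count to the shape and the number of exposure periods to the rate. Here ∑xᵢ = 16 and n = 8, so shape 5.2→21.2 and rate 4.2→12.2.
Posterior mean = shape/rate = 21.2/12.2 = 1.738.

Posterior mean ≈ 1.738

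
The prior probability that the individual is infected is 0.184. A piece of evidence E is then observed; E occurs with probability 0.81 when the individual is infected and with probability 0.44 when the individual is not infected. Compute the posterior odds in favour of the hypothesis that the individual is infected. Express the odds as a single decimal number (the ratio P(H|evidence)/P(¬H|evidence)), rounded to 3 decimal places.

Posterior odds ≈ 0.415

Prior odds = 0.184/(1−0.184) = 0.22549.
Likelihood ratio for E = 0.81/0.44 = 1.8409.
Posterior odds = prior odds × LR = 0.41511.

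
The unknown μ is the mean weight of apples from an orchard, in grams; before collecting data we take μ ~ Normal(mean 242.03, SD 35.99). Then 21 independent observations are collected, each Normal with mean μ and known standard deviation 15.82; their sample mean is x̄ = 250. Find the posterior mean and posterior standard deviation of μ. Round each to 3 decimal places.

Posterior mean ≈ 249.927; posterior SD ≈ 3.436

With known σ, the Normal prior is conjugate. Weight on the data is w = (n/σ²)/(n/σ² + 1/τ₀²) = 0.0839086/(0.0839086+0.00077203) = 0.99088.
Posterior mean = w·x̄ + (1−w)·μ₀ = 0.99088·250 + 0.0091170·242.03 = 249.927. Posterior variance = 1/(0.0839086+0.00077203) = 11.8091, so SD = 3.436.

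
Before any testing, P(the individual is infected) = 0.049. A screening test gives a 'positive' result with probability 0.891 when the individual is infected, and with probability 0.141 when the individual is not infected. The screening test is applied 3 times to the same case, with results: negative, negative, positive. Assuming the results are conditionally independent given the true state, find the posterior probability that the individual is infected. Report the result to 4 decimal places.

With H the event that the individual is infected, the joint likelihood of the observed sequence is P(data|H) = 0.109·0.109·0.891 = 0.010586 and P(data|¬H) = 0.859·0.859·0.141 = 0.10404.
Bayes: P(H|data) = 0.049·0.010586 / (0.049·0.010586 + 0.951·0.10404) = 0.00051871/0.099462 = 0.0052.

Posterior P(H) ≈ 0.0052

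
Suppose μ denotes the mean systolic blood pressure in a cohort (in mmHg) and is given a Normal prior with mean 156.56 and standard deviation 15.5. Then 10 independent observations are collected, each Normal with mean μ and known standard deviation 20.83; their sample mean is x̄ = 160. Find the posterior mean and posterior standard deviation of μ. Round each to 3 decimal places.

With known σ, the Normal prior is conjugate. Weight on the data is w = (n/σ²)/(n/σ² + 1/τ₀²) = 0.0230474/(0.0230474+0.00416233) = 0.84703.
Posterior mean = w·x̄ + (1−w)·μ₀ = 0.84703·160 + 0.15297·156.56 = 159.474. Posterior variance = 1/(0.0230474+0.00416233) = 36.7516, so SD = 6.062.

Posterior mean ≈ 159.474; posterior SD ≈ 6.062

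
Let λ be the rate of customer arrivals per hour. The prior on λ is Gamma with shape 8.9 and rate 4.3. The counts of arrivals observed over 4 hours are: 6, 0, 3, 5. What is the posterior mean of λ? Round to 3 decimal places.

Total count ∑xᵢ = 14 over n = 4 hours.
Gamma is conjugate to the Poisson likelihood: posterior is Gamma(shape = 8.9+14 = 22.9, rate = 4.3+4 = 8.3).
E[λ | data] = 22.9/8.3 = 2.759.

Posterior mean ≈ 2.759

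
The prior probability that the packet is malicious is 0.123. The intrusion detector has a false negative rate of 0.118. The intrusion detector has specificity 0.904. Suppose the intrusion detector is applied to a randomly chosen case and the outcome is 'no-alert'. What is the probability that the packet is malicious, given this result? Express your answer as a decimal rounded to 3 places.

P(H | E) ≈ 0.018

Let H be the event that the packet is malicious. P(H) = 0.123, so P(¬H) = 0.877. With E the 'no-alert' result, P(E|H) = 0.118 and P(E|¬H) = 0.904.
P(E) = 0.118·0.123 + 0.904·0.877 = 0.014514 + 0.79281 = 0.80732.
By Bayes' theorem, P(H|E) = 0.014514 / 0.80732 = 0.018.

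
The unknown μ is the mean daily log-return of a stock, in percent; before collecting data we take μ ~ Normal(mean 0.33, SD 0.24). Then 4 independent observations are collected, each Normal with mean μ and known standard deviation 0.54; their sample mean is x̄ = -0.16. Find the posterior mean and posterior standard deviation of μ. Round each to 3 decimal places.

Prior precision 1/τ₀² = 1/0.24² = 17.3611; data precision n/σ² = 4/0.54² = 13.7174.
Posterior precision = 17.3611 + 13.7174 = 31.0785, giving posterior SD = 1/√31.0785 = 0.179.
Posterior mean = (17.3611·0.33 + 13.7174·-0.16) / 31.0785 = 0.114.

Posterior mean ≈ 0.114; posterior SD ≈ 0.179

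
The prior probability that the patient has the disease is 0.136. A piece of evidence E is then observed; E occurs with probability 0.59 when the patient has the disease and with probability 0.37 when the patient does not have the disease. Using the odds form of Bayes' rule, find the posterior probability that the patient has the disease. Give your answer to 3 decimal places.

Posterior probability ≈ 0.201

Prior odds = 0.136/(1−0.136) = 0.15741. In log-odds, ln(0.15741) = -1.8489.
Add log likelihood ratio: ln(1.5946) = 0.46662.
Posterior log-odds = -1.3823, so posterior odds = exp(-1.3823) = 0.25100. Converting, P(H|E) = 0.25100/1.2510 = 0.201.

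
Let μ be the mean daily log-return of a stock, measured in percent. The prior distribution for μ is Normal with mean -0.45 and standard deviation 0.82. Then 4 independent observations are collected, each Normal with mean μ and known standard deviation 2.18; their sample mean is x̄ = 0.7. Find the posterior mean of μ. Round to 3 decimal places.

With known σ, the Normal prior is conjugate. Weight on the data is w = (n/σ²)/(n/σ² + 1/τ₀²) = 0.841680/(0.841680+1.48721) = 0.36141.
Posterior mean = w·x̄ + (1−w)·μ₀ = 0.36141·0.7 + 0.63859·-0.45 = -0.034.

Posterior mean ≈ -0.034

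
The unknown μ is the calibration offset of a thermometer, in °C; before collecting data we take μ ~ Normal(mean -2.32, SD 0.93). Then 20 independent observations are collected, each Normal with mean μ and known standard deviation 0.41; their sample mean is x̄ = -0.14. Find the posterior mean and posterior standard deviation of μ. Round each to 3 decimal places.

Posterior mean ≈ -0.161; posterior SD ≈ 0.091

Prior precision 1/τ₀² = 1/0.93² = 1.15620; data precision n/σ² = 20/0.41² = 118.977.
Posterior precision = 1.15620 + 118.977 = 120.133, giving posterior SD = 1/√120.133 = 0.091.
Posterior mean = (1.15620·-2.32 + 118.977·-0.14) / 120.133 = -0.161.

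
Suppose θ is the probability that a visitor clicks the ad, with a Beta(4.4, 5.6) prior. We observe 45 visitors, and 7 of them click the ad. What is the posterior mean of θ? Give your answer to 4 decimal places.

Observing 7 successes and 38 failures updates Beta(4.4, 5.6) by adding the success and failure counts to the two shape parameters: α = 4.4+7 = 11.4, β = 5.6+38 = 43.6.
Posterior mean = α/(α+β) = 11.4/55 = 0.2073.

Posterior mean ≈ 0.2073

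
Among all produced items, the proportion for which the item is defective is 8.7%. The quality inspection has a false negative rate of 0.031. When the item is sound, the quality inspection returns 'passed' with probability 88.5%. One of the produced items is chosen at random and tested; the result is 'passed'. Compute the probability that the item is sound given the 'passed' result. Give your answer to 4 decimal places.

Write H for 'the item is defective'. Prior odds H:¬H = 0.087/0.913 = 0.095290. For the 'passed' outcome, the likelihood ratio is 0.031/0.885 = 0.035028.
Posterior odds = 0.095290 × 0.035028 = 0.0033379, so P(H|E) = 0.0033379/(1+0.0033379) = 0.0033. Then P(¬H|E) = 1 − 0.0033 = 0.9967.

P(¬H | E) ≈ 0.9967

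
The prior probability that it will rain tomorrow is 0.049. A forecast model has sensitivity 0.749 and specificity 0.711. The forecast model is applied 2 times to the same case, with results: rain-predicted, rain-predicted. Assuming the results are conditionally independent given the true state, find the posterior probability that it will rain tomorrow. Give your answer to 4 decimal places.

With H the event that it will rain tomorrow, the joint likelihood of the observed sequence is P(data|H) = 0.749·0.749 = 0.56100 and P(data|¬H) = 0.289·0.289 = 0.083521.
Bayes: P(H|data) = 0.049·0.56100 / (0.049·0.56100 + 0.951·0.083521) = 0.027489/0.10692 = 0.2571.

Posterior P(H) ≈ 0.2571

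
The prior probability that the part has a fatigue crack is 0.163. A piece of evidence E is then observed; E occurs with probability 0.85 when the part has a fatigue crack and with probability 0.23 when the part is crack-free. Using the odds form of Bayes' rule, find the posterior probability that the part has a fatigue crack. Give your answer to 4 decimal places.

Prior odds = 0.163/(1−0.163) = 0.19474.
Likelihood ratio for E = 0.85/0.23 = 3.6957.
Posterior odds = prior odds × LR = 0.71970.
Posterior probability = odds/(1+odds) = 0.71970/1.7197 = 0.4185.

Posterior probability ≈ 0.4185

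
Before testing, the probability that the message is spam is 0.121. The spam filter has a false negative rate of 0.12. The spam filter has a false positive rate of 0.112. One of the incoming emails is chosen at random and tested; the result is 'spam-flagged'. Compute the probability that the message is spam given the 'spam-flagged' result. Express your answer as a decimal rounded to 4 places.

Let H be the event that the message is spam. P(H) = 0.121, so P(¬H) = 0.879. With E the 'spam-flagged' result, P(E|H) = 0.88 and P(E|¬H) = 0.112.
P(E) = 0.88·0.121 + 0.112·0.879 = 0.10648 + 0.098448 = 0.20493.
By Bayes' theorem, P(H|E) = 0.10648 / 0.20493 = 0.5196.

P(H | E) ≈ 0.5196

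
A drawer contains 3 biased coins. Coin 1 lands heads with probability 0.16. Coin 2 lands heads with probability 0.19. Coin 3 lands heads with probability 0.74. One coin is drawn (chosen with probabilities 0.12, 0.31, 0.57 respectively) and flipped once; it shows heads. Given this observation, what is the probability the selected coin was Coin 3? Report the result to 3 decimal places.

Tabulate prior·likelihood by source: [1] prior 0.12, lik 0.16, product 0.01920; [2] prior 0.31, lik 0.19, product 0.05890; [3] prior 0.57, lik 0.74, product 0.4218.
Normalizing constant = 0.49990; the posterior for Coin 3 is its product over the sum, 0.4218/0.49990 = 0.844.

Posterior probability ≈ 0.844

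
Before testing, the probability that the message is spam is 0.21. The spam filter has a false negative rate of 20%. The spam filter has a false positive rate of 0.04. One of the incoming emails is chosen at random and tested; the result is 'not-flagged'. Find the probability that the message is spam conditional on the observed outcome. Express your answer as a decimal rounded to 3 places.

P(H | E) ≈ 0.052

Write H for 'the message is spam'. Prior odds H:¬H = 0.21/0.79 = 0.26582. For the 'not-flagged' outcome, the likelihood ratio is 0.2/0.96 = 0.20833.
Posterior odds = 0.26582 × 0.20833 = 0.055380, so P(H|E) = 0.055380/(1+0.055380) = 0.052.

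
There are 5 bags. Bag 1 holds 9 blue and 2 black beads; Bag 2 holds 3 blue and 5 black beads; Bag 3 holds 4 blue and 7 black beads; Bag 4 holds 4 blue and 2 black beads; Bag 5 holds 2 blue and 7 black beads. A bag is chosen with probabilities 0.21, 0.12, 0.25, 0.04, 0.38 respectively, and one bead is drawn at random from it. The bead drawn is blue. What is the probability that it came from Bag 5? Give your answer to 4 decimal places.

Posterior probability ≈ 0.2016

Tabulate prior·likelihood by source: [1] prior 0.21, lik 0.8182, product 0.1718; [2] prior 0.12, lik 0.375, product 0.04500; [3] prior 0.25, lik 0.3636, product 0.09091; [4] prior 0.04, lik 0.6667, product 0.02667; [5] prior 0.38, lik 0.2222, product 0.08444.
Normalizing constant = 0.41884; the posterior for Bag 5 is its product over the sum, 0.08444/0.41884 = 0.2016.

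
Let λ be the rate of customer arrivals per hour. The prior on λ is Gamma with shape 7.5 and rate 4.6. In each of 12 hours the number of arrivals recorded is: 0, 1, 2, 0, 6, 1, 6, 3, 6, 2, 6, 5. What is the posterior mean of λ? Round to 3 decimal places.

Posterior mean ≈ 2.741

Total count ∑xᵢ = 38 over n = 12 hours.
Gamma is conjugate to the Poisson likelihood: posterior is Gamma(shape = 7.5+38 = 45.5, rate = 4.6+12 = 16.6).
Posterior mean = shape/rate = 45.5/16.6 = 2.741.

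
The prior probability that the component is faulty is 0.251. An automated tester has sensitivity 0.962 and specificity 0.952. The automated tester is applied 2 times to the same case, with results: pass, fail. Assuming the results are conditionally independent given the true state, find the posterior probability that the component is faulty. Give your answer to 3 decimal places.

With H the event that the component is faulty, the joint likelihood of the observed sequence is P(data|H) = 0.038·0.962 = 0.036556 and P(data|¬H) = 0.952·0.048 = 0.045696.
Bayes: P(H|data) = 0.251·0.036556 / (0.251·0.036556 + 0.749·0.045696) = 0.0091756/0.043402 = 0.2114.

Posterior P(H) ≈ 0.211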